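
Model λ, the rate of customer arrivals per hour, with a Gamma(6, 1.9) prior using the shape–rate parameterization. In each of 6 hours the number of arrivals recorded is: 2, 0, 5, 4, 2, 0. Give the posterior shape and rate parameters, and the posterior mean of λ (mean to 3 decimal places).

Posterior: Gamma(shape=19, rate=7.9); mean ≈ 2.405

The Poisson likelihood adds the total count to the shape and the number of exposure periods to the rate. Here ∑xᵢ = 13 and n = 6, so shape 6→19 and rate 1.9→7.9.
E[λ | data] = 19/7.9 = 2.405.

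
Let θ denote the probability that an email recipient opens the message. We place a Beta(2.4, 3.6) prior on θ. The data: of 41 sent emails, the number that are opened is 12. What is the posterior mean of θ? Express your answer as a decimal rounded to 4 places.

Posterior mean ≈ 0.3064

The binomial likelihood is conjugate to the Beta prior: with 12 successes and 29 failures, the posterior is Beta(2.4+12, 3.6+29) = Beta(14.4, 32.6).
E[θ | data] = 14.4/(14.4+32.6) = 0.3064.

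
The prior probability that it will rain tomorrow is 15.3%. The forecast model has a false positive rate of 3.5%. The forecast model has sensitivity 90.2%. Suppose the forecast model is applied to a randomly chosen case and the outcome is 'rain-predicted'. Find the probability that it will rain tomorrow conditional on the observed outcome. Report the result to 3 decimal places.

P(H | E) ≈ 0.823

Let H be the event that it will rain tomorrow. P(H) = 0.153, so P(¬H) = 0.847. With E the 'rain-predicted' result, P(E|H) = 0.902 and P(E|¬H) = 0.035.
P(E) = 0.902·0.153 + 0.035·0.847 = 0.13801 + 0.029645 = 0.16765.
By Bayes' theorem, P(H|E) = 0.13801 / 0.16765 = 0.823.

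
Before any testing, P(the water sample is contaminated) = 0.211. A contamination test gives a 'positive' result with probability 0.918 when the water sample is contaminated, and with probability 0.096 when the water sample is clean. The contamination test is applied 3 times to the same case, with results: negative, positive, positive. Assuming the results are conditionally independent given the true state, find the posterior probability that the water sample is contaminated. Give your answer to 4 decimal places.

Posterior P(H) ≈ 0.6893

Let H be the event that the water sample is contaminated; start with P(H) = 0.211. P('positive'|H) = 0.918, P('positive'|¬H) = 0.096.
Update on result 1 ('negative'): P(H) ← 0.082·0.2110 / (0.082·0.2110 + 0.904·0.7890) = 0.017302/0.73056 = 0.0237.
Update on result 2 ('positive'): P(H) ← 0.918·0.0237 / (0.918·0.0237 + 0.096·0.9763) = 0.021741/0.11547 = 0.1883.
Update on result 3 ('positive'): P(H) ← 0.918·0.1883 / (0.918·0.1883 + 0.096·0.8117) = 0.17285/0.25077 = 0.6893.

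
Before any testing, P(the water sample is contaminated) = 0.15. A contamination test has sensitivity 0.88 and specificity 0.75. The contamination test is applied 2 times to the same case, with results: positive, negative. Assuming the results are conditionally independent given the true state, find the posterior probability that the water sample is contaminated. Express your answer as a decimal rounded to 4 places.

Let H be the event that the water sample is contaminated; start with P(H) = 0.15. P('positive'|H) = 0.88, P('positive'|¬H) = 0.25.
Update on result 1 ('positive'): P(H) ← 0.88·0.1500 / (0.88·0.1500 + 0.25·0.8500) = 0.13200/0.34450 = 0.3832.
Update on result 2 ('negative'): P(H) ← 0.12·0.3832 / (0.12·0.3832 + 0.75·0.6168) = 0.045980/0.50861 = 0.0904.

Posterior P(H) ≈ 0.0904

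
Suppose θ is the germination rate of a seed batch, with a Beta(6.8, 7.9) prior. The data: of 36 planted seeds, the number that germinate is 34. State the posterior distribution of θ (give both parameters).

Posterior: Beta(40.8, 9.9)

The binomial likelihood is conjugate to the Beta prior: with 34 successes and 2 failures, the posterior is Beta(6.8+34, 7.9+2) = Beta(40.8, 9.9).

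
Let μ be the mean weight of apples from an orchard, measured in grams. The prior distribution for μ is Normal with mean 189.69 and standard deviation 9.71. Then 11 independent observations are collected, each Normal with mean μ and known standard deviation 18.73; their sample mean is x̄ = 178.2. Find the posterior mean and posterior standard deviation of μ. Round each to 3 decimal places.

Posterior mean ≈ 181.104; posterior SD ≈ 4.882

With known σ, the Normal prior is conjugate. Weight on the data is w = (n/σ²)/(n/σ² + 1/τ₀²) = 0.0313557/(0.0313557+0.0106062) = 0.74724.
Posterior mean = w·x̄ + (1−w)·μ₀ = 0.74724·178.2 + 0.25276·189.69 = 181.104. Posterior variance = 1/(0.0313557+0.0106062) = 23.8311, so SD = 4.882.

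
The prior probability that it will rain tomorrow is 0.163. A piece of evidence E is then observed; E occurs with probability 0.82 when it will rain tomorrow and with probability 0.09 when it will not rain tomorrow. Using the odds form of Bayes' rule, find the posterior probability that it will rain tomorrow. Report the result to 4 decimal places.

Posterior probability ≈ 0.6396

Prior odds = 0.163/(1−0.163) = 0.19474. In log-odds, ln(0.19474) = -1.6361.
Add log likelihood ratio: ln(9.1111) = 2.2095.
Posterior log-odds = 0.57342, so posterior odds = exp(0.57342) = 1.7743. Converting, P(H|E) = 1.7743/2.7743 = 0.6396.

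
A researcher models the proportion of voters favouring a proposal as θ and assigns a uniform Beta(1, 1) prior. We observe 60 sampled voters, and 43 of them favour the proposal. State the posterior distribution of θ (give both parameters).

The binomial likelihood is conjugate to the Beta prior: with 43 successes and 17 failures, the posterior is Beta(1+43, 1+17) = Beta(44, 18).

Posterior: Beta(44, 18)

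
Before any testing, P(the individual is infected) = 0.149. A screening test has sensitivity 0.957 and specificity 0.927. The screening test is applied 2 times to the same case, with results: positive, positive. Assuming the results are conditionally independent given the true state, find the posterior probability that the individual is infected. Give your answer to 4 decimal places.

Posterior P(H) ≈ 0.9678

With H the event that the individual is infected, the joint likelihood of the observed sequence is P(data|H) = 0.957·0.957 = 0.91585 and P(data|¬H) = 0.073·0.073 = 0.0053290.
Bayes: P(H|data) = 0.149·0.91585 / (0.149·0.91585 + 0.851·0.0053290) = 0.13646/0.14100 = 0.9678.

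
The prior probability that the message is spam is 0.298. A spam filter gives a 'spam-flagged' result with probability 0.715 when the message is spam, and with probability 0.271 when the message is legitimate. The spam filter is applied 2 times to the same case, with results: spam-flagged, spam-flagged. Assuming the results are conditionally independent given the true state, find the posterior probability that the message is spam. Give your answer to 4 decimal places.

Posterior P(H) ≈ 0.7472

Let H be the event that the message is spam; start with P(H) = 0.298. P('spam-flagged'|H) = 0.715, P('spam-flagged'|¬H) = 0.271.
Update on result 1 ('spam-flagged'): P(H) ← 0.715·0.2980 / (0.715·0.2980 + 0.271·0.7020) = 0.21307/0.40331 = 0.5283.
Update on result 2 ('spam-flagged'): P(H) ← 0.715·0.5283 / (0.715·0.5283 + 0.271·0.4717) = 0.37773/0.50557 = 0.7472.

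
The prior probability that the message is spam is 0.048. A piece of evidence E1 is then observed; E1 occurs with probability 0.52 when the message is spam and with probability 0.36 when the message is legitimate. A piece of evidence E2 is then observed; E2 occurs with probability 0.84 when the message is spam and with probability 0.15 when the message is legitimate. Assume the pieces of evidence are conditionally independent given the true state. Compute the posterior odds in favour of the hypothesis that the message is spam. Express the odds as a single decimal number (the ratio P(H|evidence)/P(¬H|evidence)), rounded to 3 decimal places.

Posterior odds ≈ 0.408

Prior odds = 0.048/(1−0.048) = 0.050420.
Likelihood ratio for E1 = 0.52/0.36 = 1.4444.
Likelihood ratio for E2 = 0.84/0.15 = 5.6000.
Posterior odds = prior odds × LR₁ × LR₂ = 0.40784.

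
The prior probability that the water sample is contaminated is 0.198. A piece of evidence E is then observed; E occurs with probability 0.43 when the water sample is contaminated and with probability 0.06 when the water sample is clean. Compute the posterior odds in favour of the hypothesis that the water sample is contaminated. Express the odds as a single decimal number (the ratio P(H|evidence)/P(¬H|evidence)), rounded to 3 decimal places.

Posterior odds ≈ 1.769

Prior odds = 0.198/(1−0.198) = 0.24688. In log-odds, ln(0.24688) = -1.3988.
Add log likelihood ratio: ln(7.1667) = 1.9694.
Posterior log-odds = 0.57060, so posterior odds = exp(0.57060) = 1.7693.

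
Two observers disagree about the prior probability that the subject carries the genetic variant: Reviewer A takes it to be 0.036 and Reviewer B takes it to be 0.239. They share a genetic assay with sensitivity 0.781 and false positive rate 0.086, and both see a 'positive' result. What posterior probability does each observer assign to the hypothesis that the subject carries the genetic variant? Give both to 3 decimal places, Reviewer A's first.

Reviewer A: 0.253; Reviewer B: 0.740

P('+'|H) = 0.781, P('+'|¬H) = 0.086.
Reviewer A: numerator 0.781·0.036 = 0.028116; evidence = 0.028116+0.086·0.964 = 0.11102; posterior = 0.253.
Reviewer B: numerator 0.781·0.239 = 0.18666; evidence = 0.18666+0.086·0.761 = 0.25210; posterior = 0.740.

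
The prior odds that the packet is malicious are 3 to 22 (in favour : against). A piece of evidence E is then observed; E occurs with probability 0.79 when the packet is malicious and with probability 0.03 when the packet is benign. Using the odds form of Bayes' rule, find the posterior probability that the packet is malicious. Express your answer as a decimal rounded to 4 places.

Prior odds = 3/22 = 0.13636.
Likelihood ratio for E = 0.79/0.03 = 26.333.
Posterior odds = prior odds × LR = 3.5909.
Posterior probability = odds/(1+odds) = 3.5909/4.5909 = 0.7822.

Posterior probability ≈ 0.7822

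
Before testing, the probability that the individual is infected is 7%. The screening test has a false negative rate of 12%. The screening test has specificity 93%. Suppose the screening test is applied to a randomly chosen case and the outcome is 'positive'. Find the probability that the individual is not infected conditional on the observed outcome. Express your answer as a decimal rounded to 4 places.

Write H for 'the individual is infected'. Prior odds H:¬H = 0.07/0.93 = 0.075269. For the 'positive' outcome, the likelihood ratio is 0.88/0.07 = 12.571.
Posterior odds = 0.075269 × 12.571 = 0.94624, so P(H|E) = 0.94624/(1+0.94624) = 0.4862. Then P(¬H|E) = 1 − 0.4862 = 0.5138.

P(¬H | E) ≈ 0.5138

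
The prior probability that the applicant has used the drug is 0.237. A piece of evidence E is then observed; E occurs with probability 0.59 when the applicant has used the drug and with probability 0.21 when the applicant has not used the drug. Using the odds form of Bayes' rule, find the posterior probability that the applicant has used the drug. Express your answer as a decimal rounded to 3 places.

Prior odds = 0.237/(1−0.237) = 0.31062.
Likelihood ratio for E = 0.59/0.21 = 2.8095.
Posterior odds = prior odds × LR = 0.87268.
Posterior probability = odds/(1+odds) = 0.87268/1.8727 = 0.466.

Posterior probability ≈ 0.466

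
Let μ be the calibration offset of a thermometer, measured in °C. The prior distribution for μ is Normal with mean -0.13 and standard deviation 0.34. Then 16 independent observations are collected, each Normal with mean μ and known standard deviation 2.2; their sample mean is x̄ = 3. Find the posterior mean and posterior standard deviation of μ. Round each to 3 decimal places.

Prior precision 1/τ₀² = 1/0.34² = 8.65052; data precision n/σ² = 16/2.2² = 3.30579.
Posterior precision = 8.65052 + 3.30579 = 11.9563, giving posterior SD = 1/√11.9563 = 0.289.
Posterior mean = (8.65052·-0.13 + 3.30579·3) / 11.9563 = 0.735.

Posterior mean ≈ 0.735; posterior SD ≈ 0.289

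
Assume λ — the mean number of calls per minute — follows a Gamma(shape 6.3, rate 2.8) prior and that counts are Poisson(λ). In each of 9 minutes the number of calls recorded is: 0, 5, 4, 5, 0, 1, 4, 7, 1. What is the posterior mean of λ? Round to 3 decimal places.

Total count ∑xᵢ = 27 over n = 9 minutes.
Gamma is conjugate to the Poisson likelihood: posterior is Gamma(shape = 6.3+27 = 33.3, rate = 2.8+9 = 11.8).
Posterior mean = shape/rate = 33.3/11.8 = 2.822.

Posterior mean ≈ 2.822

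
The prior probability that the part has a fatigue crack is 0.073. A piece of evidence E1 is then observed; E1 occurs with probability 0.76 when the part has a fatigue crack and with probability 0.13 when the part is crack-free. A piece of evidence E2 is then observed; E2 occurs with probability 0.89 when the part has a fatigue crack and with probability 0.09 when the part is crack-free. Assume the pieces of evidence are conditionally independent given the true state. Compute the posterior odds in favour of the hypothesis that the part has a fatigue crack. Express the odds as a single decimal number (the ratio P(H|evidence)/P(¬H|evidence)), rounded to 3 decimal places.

Posterior odds ≈ 4.553

Prior odds = 0.073/(1−0.073) = 0.078749. In log-odds, ln(0.078749) = -2.5415.
Add log likelihood ratios: ln(5.8462) + ln(9.8889) = 4.0572.
Posterior log-odds = 1.5157, so posterior odds = exp(1.5157) = 4.5526.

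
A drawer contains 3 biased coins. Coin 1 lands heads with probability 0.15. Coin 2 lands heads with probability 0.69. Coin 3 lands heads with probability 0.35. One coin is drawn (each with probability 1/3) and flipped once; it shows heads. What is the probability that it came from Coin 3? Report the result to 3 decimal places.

Posterior probability ≈ 0.294

P(heads|C1) = 0.15; P(heads|C2) = 0.69; P(heads|C3) = 0.35.
Prior × likelihood for each source: 0.333333·0.15=0.05000, 0.333333·0.69=0.2300, 0.333333·0.35=0.1167. Summing gives P(heads) = 0.39667.
P(Coin 3 | heads) = 0.1167 / 0.39667 = 0.294.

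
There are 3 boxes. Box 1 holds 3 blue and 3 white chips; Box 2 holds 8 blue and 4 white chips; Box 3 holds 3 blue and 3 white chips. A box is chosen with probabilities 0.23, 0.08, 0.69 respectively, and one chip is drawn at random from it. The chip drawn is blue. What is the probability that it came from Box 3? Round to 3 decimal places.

Tabulate prior·likelihood by source: [1] prior 0.23, lik 0.5, product 0.1150; [2] prior 0.08, lik 0.6667, product 0.05333; [3] prior 0.69, lik 0.5, product 0.3450.
Normalizing constant = 0.51333; the posterior for Box 3 is its product over the sum, 0.3450/0.51333 = 0.672.

Posterior probability ≈ 0.672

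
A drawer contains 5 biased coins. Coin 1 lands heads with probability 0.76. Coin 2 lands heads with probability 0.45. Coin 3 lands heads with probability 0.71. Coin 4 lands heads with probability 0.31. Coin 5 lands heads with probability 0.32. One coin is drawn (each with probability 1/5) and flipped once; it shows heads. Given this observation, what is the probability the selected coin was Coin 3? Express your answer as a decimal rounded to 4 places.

P(heads|C1) = 0.76; P(heads|C2) = 0.45; P(heads|C3) = 0.71; P(heads|C4) = 0.31; P(heads|C5) = 0.32.
Prior × likelihood for each source: 0.2·0.76=0.1520, 0.2·0.45=0.09000, 0.2·0.71=0.1420, 0.2·0.31=0.06200, 0.2·0.32=0.06400. Summing gives P(heads) = 0.51000.
P(Coin 3 | heads) = 0.1420 / 0.51000 = 0.2784.

Posterior probability ≈ 0.2784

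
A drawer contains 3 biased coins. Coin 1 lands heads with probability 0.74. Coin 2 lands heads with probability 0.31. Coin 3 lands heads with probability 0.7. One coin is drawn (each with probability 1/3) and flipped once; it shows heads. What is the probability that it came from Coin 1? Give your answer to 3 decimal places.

Posterior probability ≈ 0.423

P(heads|C1) = 0.74; P(heads|C2) = 0.31; P(heads|C3) = 0.7.
Prior × likelihood for each source: 0.333333·0.74=0.2467, 0.333333·0.31=0.1033, 0.333333·0.7=0.2333. Summing gives P(heads) = 0.58333.
P(Coin 1 | heads) = 0.2467 / 0.58333 = 0.423.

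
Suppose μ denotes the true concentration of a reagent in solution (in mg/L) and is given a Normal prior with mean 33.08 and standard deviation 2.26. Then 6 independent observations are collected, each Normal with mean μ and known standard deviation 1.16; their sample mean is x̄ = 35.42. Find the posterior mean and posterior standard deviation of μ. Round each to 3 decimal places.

Posterior mean ≈ 35.322; posterior SD ≈ 0.464

With known σ, the Normal prior is conjugate. Weight on the data is w = (n/σ²)/(n/σ² + 1/τ₀²) = 4.45898/(4.45898+0.195787) = 0.95794.
Posterior mean = w·x̄ + (1−w)·μ₀ = 0.95794·35.42 + 0.042062·33.08 = 35.322. Posterior variance = 1/(4.45898+0.195787) = 0.214834, so SD = 0.464.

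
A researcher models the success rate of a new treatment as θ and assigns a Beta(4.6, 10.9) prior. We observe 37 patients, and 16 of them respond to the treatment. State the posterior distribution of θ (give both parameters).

Posterior: Beta(20.6, 31.9)

The binomial likelihood is conjugate to the Beta prior: with 16 successes and 21 failures, the posterior is Beta(4.6+16, 10.9+21) = Beta(20.6, 31.9).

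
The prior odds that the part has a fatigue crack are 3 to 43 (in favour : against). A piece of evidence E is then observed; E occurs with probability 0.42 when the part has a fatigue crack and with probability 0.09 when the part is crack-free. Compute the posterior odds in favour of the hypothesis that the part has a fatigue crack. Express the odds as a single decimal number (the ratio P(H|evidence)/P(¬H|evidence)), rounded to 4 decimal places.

Prior odds = 3/43 = 0.069767. In log-odds, ln(0.069767) = -2.6626.
Add log likelihood ratio: ln(4.6667) = 1.5404.
Posterior log-odds = -1.1221, so posterior odds = exp(-1.1221) = 0.32558.

Posterior odds ≈ 0.3256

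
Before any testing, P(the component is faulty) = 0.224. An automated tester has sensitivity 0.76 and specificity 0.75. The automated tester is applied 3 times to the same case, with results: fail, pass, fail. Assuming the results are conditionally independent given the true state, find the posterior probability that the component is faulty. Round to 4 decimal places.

Posterior P(H) ≈ 0.4605

Let H be the event that the component is faulty; start with P(H) = 0.224. P('fail'|H) = 0.76, P('fail'|¬H) = 0.25.
Update on result 1 ('fail'): P(H) ← 0.76·0.2240 / (0.76·0.2240 + 0.25·0.7760) = 0.17024/0.36424 = 0.4674.
Update on result 2 ('pass'): P(H) ← 0.24·0.4674 / (0.24·0.4674 + 0.75·0.5326) = 0.11217/0.51163 = 0.2192.
Update on result 3 ('fail'): P(H) ← 0.76·0.2192 / (0.76·0.2192 + 0.25·0.7808) = 0.16662/0.36181 = 0.4605.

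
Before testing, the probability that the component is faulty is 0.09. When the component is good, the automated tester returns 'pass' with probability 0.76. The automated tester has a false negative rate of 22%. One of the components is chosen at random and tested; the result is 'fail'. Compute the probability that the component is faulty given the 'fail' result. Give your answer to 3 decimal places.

Let H be the event that the component is faulty. P(H) = 0.09, so P(¬H) = 0.91. With E the 'fail' result, P(E|H) = 0.78 and P(E|¬H) = 0.24.
P(E) = 0.78·0.09 + 0.24·0.91 = 0.070200 + 0.21840 = 0.28860.
By Bayes' theorem, P(H|E) = 0.070200 / 0.28860 = 0.243.

P(H | E) ≈ 0.243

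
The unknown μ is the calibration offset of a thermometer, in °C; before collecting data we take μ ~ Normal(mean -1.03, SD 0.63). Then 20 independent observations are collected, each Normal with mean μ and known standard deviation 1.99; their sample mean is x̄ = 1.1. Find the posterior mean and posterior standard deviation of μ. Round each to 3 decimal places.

Prior precision 1/τ₀² = 1/0.63² = 2.51953; data precision n/σ² = 20/1.99² = 5.05038.
Posterior precision = 2.51953 + 5.05038 = 7.56990, giving posterior SD = 1/√7.56990 = 0.363.
Posterior mean = (2.51953·-1.03 + 5.05038·1.1) / 7.56990 = 0.391.

Posterior mean ≈ 0.391; posterior SD ≈ 0.363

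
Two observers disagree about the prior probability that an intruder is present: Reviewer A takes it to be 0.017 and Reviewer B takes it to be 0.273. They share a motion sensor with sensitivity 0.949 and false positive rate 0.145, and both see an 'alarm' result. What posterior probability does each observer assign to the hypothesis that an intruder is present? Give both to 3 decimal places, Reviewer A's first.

Reviewer A: 0.102; Reviewer B: 0.711

P('+'|H) = 0.949, P('+'|¬H) = 0.145.
Reviewer A: numerator 0.949·0.017 = 0.016133; evidence = 0.016133+0.145·0.983 = 0.15867; posterior = 0.102.
Reviewer B: numerator 0.949·0.273 = 0.25908; evidence = 0.25908+0.145·0.727 = 0.36449; posterior = 0.711.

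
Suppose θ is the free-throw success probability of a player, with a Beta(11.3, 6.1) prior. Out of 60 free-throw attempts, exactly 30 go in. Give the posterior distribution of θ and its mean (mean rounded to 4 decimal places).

Posterior: Beta(41.3, 36.1); mean ≈ 0.5336

Observing 30 successes and 30 failures updates Beta(11.3, 6.1) by adding the success and failure counts to the two shape parameters: α = 11.3+30 = 41.3, β = 6.1+30 = 36.1.
E[θ | data] = 41.3/(41.3+36.1) = 0.5336.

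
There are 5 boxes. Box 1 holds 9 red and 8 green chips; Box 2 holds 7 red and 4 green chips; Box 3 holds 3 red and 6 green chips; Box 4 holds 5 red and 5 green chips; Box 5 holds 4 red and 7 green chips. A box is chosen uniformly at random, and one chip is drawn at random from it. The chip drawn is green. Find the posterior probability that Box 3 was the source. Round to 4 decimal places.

Posterior probability ≈ 0.2528

Tabulate prior·likelihood by source: [1] prior 0.2, lik 0.4706, product 0.09412; [2] prior 0.2, lik 0.3636, product 0.07273; [3] prior 0.2, lik 0.6667, product 0.1333; [4] prior 0.2, lik 0.5, product 0.1000; [5] prior 0.2, lik 0.6364, product 0.1273.
Normalizing constant = 0.52745; the posterior for Box 3 is its product over the sum, 0.1333/0.52745 = 0.2528.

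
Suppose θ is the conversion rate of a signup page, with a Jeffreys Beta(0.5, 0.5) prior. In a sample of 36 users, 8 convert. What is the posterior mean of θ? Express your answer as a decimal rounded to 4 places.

The binomial likelihood is conjugate to the Beta prior: with 8 successes and 28 failures, the posterior is Beta(0.5+8, 0.5+28) = Beta(8.5, 28.5).
Posterior mean = α/(α+β) = 8.5/37 = 0.2297.

Posterior mean ≈ 0.2297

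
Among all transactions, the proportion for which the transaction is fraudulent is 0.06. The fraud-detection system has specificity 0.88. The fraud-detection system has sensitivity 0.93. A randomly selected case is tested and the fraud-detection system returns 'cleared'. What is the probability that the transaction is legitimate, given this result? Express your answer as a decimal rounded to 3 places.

P(¬H | E) ≈ 0.995

Let H be the event that the transaction is fraudulent. P(H) = 0.06, so P(¬H) = 0.94. With E the 'cleared' result, P(E|H) = 0.07 and P(E|¬H) = 0.88.
P(E) = 0.07·0.06 + 0.88·0.94 = 0.0042000 + 0.82720 = 0.83140.
By Bayes' theorem, P(H|E) = 0.0042000 / 0.83140 = 0.005. Hence P(¬H|E) = 1 − 0.005 = 0.995.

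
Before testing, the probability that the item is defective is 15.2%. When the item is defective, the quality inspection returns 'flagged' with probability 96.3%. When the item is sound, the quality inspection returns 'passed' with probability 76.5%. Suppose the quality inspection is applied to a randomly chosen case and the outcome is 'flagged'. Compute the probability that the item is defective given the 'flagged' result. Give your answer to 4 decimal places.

P(H | E) ≈ 0.4235

Let H be the event that the item is defective. P(H) = 0.152, so P(¬H) = 0.848. With E the 'flagged' result, P(E|H) = 0.963 and P(E|¬H) = 0.235.
P(E) = 0.963·0.152 + 0.235·0.848 = 0.14638 + 0.19928 = 0.34566.
By Bayes' theorem, P(H|E) = 0.14638 / 0.34566 = 0.4235.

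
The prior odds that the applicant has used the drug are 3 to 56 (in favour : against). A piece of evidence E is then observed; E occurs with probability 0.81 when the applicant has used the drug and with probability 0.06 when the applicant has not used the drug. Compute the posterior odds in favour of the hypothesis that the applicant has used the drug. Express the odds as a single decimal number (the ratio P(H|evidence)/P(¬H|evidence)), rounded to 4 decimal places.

Prior odds = 3/56 = 0.053571. In log-odds, ln(0.053571) = -2.9267.
Add log likelihood ratio: ln(13.500) = 2.6027.
Posterior log-odds = -0.32405, so posterior odds = exp(-0.32405) = 0.72321.

Posterior odds ≈ 0.7232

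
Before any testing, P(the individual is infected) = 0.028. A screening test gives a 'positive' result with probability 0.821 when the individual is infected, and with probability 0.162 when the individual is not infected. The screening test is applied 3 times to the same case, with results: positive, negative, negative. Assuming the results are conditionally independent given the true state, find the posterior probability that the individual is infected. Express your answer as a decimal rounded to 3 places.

Let H be the event that the individual is infected; start with P(H) = 0.028. P('positive'|H) = 0.821, P('positive'|¬H) = 0.162.
Update on result 1 ('positive'): P(H) ← 0.821·0.0280 / (0.821·0.0280 + 0.162·0.9720) = 0.022988/0.18045 = 0.1274.
Update on result 2 ('negative'): P(H) ← 0.179·0.1274 / (0.179·0.1274 + 0.838·0.8726) = 0.022803/0.75405 = 0.0302.
Update on result 3 ('negative'): P(H) ← 0.179·0.0302 / (0.179·0.0302 + 0.838·0.9698) = 0.0054131/0.81807 = 0.0066.

Posterior P(H) ≈ 0.007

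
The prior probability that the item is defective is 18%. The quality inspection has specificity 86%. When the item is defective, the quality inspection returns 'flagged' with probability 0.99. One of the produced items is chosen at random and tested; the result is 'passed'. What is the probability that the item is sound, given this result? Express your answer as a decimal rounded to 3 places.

P(¬H | E) ≈ 0.997

Let H be the event that the item is defective. P(H) = 0.18, so P(¬H) = 0.82. With E the 'passed' result, P(E|H) = 0.01 and P(E|¬H) = 0.86.
P(E) = 0.01·0.18 + 0.86·0.82 = 0.0018000 + 0.70520 = 0.70700.
By Bayes' theorem, P(H|E) = 0.0018000 / 0.70700 = 0.003. Hence P(¬H|E) = 1 − 0.003 = 0.997.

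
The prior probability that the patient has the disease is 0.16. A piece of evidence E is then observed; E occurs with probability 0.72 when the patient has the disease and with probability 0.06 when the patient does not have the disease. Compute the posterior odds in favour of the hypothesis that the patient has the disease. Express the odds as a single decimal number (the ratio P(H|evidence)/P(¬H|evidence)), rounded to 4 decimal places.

Prior odds = 0.16/(1−0.16) = 0.19048.
Likelihood ratio for E = 0.72/0.06 = 12.000.
Posterior odds = prior odds × LR = 2.2857.

Posterior odds ≈ 2.2857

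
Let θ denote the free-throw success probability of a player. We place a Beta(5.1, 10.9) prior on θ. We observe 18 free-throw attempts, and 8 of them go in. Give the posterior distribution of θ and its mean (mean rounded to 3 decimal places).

Posterior: Beta(13.1, 20.9); mean ≈ 0.385

The binomial likelihood is conjugate to the Beta prior: with 8 successes and 10 failures, the posterior is Beta(5.1+8, 10.9+10) = Beta(13.1, 20.9).
Posterior mean = α/(α+β) = 13.1/34 = 0.385.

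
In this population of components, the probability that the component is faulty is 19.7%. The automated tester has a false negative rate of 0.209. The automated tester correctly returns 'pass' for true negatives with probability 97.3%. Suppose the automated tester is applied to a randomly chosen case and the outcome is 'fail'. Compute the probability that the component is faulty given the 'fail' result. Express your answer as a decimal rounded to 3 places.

Write H for 'the component is faulty'. Prior odds H:¬H = 0.197/0.803 = 0.24533. For the 'fail' outcome, the likelihood ratio is 0.791/0.027 = 29.296.
Posterior odds = 0.24533 × 29.296 = 7.1873, so P(H|E) = 7.1873/(1+7.1873) = 0.878.

P(H | E) ≈ 0.878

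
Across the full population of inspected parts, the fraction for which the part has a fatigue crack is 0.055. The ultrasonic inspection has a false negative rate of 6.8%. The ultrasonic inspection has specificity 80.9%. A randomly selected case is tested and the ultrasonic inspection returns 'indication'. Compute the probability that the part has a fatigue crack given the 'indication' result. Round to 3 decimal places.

Let H be the event that the part has a fatigue crack. P(H) = 0.055, so P(¬H) = 0.945. With E the 'indication' result, P(E|H) = 0.932 and P(E|¬H) = 0.191.
P(E) = 0.932·0.055 + 0.191·0.945 = 0.051260 + 0.18049 = 0.23175.
By Bayes' theorem, P(H|E) = 0.051260 / 0.23175 = 0.221.

P(H | E) ≈ 0.221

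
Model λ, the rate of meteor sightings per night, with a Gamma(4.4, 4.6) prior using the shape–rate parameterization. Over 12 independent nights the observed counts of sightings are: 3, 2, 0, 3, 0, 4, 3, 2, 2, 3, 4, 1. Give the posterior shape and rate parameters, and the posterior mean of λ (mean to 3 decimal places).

Total count ∑xᵢ = 27 over n = 12 nights.
Gamma is conjugate to the Poisson likelihood: posterior is Gamma(shape = 4.4+27 = 31.4, rate = 4.6+12 = 16.6).
Posterior mean = shape/rate = 31.4/16.6 = 1.892.

Posterior: Gamma(shape=31.4, rate=16.6); mean ≈ 1.892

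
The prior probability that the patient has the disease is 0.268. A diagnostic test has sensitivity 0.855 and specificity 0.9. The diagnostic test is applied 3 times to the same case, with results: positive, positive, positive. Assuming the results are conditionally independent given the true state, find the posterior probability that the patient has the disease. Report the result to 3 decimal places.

With H the event that the patient has the disease, the joint likelihood of the observed sequence is P(data|H) = 0.855·0.855·0.855 = 0.62503 and P(data|¬H) = 0.1·0.1·0.1 = 0.0010000.
Bayes: P(H|data) = 0.268·0.62503 / (0.268·0.62503 + 0.732·0.0010000) = 0.16751/0.16824 = 0.9956.

Posterior P(H) ≈ 0.996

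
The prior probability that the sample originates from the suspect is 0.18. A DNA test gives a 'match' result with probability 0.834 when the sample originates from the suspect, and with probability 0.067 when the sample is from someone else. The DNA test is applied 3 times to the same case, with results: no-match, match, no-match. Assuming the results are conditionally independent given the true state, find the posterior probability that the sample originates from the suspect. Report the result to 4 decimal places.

Let H be the event that the sample originates from the suspect; start with P(H) = 0.18. P('match'|H) = 0.834, P('match'|¬H) = 0.067.
Update on result 1 ('no-match'): P(H) ← 0.166·0.1800 / (0.166·0.1800 + 0.933·0.8200) = 0.029880/0.79494 = 0.0376.
Update on result 2 ('match'): P(H) ← 0.834·0.0376 / (0.834·0.0376 + 0.067·0.9624) = 0.031348/0.095830 = 0.3271.
Update on result 3 ('no-match'): P(H) ← 0.166·0.3271 / (0.166·0.3271 + 0.933·0.6729) = 0.054302/0.68210 = 0.0796.

Posterior P(H) ≈ 0.0796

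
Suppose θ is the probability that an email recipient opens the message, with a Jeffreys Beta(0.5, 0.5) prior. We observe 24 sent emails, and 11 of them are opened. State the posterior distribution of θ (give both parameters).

Posterior: Beta(11.5, 13.5)

Observing 11 successes and 13 failures updates Beta(0.5, 0.5) by adding the success and failure counts to the two shape parameters: α = 0.5+11 = 11.5, β = 0.5+13 = 13.5.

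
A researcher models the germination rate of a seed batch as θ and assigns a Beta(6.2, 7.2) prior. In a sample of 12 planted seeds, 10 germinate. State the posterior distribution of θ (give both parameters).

Posterior: Beta(16.2, 9.2)

Observing 10 successes and 2 failures updates Beta(6.2, 7.2) by adding the success and failure counts to the two shape parameters: α = 6.2+10 = 16.2, β = 7.2+2 = 9.2.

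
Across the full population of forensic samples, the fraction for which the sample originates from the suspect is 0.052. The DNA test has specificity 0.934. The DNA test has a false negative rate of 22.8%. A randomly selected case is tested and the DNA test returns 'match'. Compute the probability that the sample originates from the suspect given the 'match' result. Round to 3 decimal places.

Let H be the event that the sample originates from the suspect. P(H) = 0.052, so P(¬H) = 0.948. With E the 'match' result, P(E|H) = 0.772 and P(E|¬H) = 0.066.
P(E) = 0.772·0.052 + 0.066·0.948 = 0.040144 + 0.062568 = 0.10271.
By Bayes' theorem, P(H|E) = 0.040144 / 0.10271 = 0.391.

P(H | E) ≈ 0.391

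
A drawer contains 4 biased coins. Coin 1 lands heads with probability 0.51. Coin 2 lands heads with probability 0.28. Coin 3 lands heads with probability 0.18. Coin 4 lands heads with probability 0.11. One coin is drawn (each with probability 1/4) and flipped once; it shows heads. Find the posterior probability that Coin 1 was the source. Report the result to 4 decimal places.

Tabulate prior·likelihood by source: [1] prior 0.25, lik 0.51, product 0.1275; [2] prior 0.25, lik 0.28, product 0.07000; [3] prior 0.25, lik 0.18, product 0.04500; [4] prior 0.25, lik 0.11, product 0.02750.
Normalizing constant = 0.27000; the posterior for Coin 1 is its product over the sum, 0.1275/0.27000 = 0.4722.

Posterior probability ≈ 0.4722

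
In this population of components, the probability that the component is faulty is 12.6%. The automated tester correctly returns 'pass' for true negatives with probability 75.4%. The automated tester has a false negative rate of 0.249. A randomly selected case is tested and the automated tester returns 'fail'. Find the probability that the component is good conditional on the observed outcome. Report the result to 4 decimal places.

Let H be the event that the component is faulty. P(H) = 0.126, so P(¬H) = 0.874. With E the 'fail' result, P(E|H) = 0.751 and P(E|¬H) = 0.246.
P(E) = 0.751·0.126 + 0.246·0.874 = 0.094626 + 0.21500 = 0.30963.
By Bayes' theorem, P(H|E) = 0.094626 / 0.30963 = 0.3056. Hence P(¬H|E) = 1 − 0.3056 = 0.6944.

P(¬H | E) ≈ 0.6944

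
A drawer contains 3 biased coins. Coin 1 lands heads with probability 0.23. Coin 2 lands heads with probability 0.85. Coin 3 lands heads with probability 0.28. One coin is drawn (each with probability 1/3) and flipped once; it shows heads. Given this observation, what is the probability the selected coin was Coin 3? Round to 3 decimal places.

Tabulate prior·likelihood by source: [1] prior 0.333333, lik 0.23, product 0.07667; [2] prior 0.333333, lik 0.85, product 0.2833; [3] prior 0.333333, lik 0.28, product 0.09333.
Normalizing constant = 0.45333; the posterior for Coin 3 is its product over the sum, 0.09333/0.45333 = 0.206.

Posterior probability ≈ 0.206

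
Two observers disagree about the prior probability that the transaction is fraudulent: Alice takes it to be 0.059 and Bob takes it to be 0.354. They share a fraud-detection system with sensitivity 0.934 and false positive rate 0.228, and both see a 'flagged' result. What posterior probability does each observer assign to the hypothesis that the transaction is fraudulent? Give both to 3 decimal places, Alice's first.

Alice: 0.204; Bob: 0.692

P('+'|H) = 0.934, P('+'|¬H) = 0.228.
Alice: numerator 0.934·0.059 = 0.055106; evidence = 0.055106+0.228·0.941 = 0.26965; posterior = 0.204.
Bob: numerator 0.934·0.354 = 0.33064; evidence = 0.33064+0.228·0.646 = 0.47792; posterior = 0.692.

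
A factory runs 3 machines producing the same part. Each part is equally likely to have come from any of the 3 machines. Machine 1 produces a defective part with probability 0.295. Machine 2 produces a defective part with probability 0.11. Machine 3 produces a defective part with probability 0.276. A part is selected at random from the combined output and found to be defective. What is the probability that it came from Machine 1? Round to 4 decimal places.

Tabulate prior·likelihood by source: [1] prior 0.333333, lik 0.295, product 0.09833; [2] prior 0.333333, lik 0.11, product 0.03667; [3] prior 0.333333, lik 0.276, product 0.09200.
Normalizing constant = 0.22700; the posterior for Machine 1 is its product over the sum, 0.09833/0.22700 = 0.4332.

Posterior probability ≈ 0.4332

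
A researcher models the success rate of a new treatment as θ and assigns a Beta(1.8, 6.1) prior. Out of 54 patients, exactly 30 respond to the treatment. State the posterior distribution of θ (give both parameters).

Posterior: Beta(31.8, 30.1)

Observing 30 successes and 24 failures updates Beta(1.8, 6.1) by adding the success and failure counts to the two shape parameters: α = 1.8+30 = 31.8, β = 6.1+24 = 30.1.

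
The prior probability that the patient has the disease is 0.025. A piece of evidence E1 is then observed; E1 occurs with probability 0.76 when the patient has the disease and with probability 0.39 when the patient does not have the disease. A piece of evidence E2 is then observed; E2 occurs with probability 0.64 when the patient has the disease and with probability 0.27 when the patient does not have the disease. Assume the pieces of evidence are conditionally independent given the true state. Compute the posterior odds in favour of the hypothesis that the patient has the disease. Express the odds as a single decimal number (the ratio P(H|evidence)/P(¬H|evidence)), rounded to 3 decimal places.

Posterior odds ≈ 0.118

Prior odds = 0.025/(1−0.025) = 0.025641.
Likelihood ratio for E1 = 0.76/0.39 = 1.9487.
Likelihood ratio for E2 = 0.64/0.27 = 2.3704.
Posterior odds = prior odds × LR₁ × LR₂ = 0.11844.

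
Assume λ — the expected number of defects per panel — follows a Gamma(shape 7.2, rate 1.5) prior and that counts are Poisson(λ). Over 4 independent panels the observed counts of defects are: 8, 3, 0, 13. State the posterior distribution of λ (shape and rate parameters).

Posterior: Gamma(shape=31.2, rate=5.5)

Total count ∑xᵢ = 24 over n = 4 panels.
Gamma is conjugate to the Poisson likelihood: posterior is Gamma(shape = 7.2+24 = 31.2, rate = 1.5+4 = 5.5).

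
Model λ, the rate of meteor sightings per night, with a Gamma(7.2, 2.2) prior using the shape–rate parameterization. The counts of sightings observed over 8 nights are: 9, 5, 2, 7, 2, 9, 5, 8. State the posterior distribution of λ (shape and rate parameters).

Posterior: Gamma(shape=54.2, rate=10.2)

Total count ∑xᵢ = 47 over n = 8 nights.
Gamma is conjugate to the Poisson likelihood: posterior is Gamma(shape = 7.2+47 = 54.2, rate = 2.2+8 = 10.2).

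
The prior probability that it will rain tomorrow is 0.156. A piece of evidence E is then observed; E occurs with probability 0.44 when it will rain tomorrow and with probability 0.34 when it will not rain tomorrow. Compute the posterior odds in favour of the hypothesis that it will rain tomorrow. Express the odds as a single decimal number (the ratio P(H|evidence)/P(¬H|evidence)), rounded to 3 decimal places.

Prior odds = 0.156/(1−0.156) = 0.18483.
Likelihood ratio for E = 0.44/0.34 = 1.2941.
Posterior odds = prior odds × LR = 0.23920.

Posterior odds ≈ 0.239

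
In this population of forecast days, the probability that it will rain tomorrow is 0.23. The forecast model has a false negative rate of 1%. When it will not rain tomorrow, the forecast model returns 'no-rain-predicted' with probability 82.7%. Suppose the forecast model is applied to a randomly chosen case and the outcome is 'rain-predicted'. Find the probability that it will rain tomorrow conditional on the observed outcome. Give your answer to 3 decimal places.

Let H be the event that it will rain tomorrow. P(H) = 0.23, so P(¬H) = 0.77. With E the 'rain-predicted' result, P(E|H) = 0.99 and P(E|¬H) = 0.173.
P(E) = 0.99·0.23 + 0.173·0.77 = 0.22770 + 0.13321 = 0.36091.
By Bayes' theorem, P(H|E) = 0.22770 / 0.36091 = 0.631.

P(H | E) ≈ 0.631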